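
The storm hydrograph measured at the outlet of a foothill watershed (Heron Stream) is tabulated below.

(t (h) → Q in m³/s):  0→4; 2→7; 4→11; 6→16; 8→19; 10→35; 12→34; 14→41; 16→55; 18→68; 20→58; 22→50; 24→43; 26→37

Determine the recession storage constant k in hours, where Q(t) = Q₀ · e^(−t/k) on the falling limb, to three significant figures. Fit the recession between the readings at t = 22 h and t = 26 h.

On the falling limb, Q drops from 50 to 37 m³/s between t = 22 h and t = 26 h (Δt = 4 h).
k = −Δt / ln(Q₂/Q₁) = −4 / ln(37/50) = 13.3 h.

k ≈ 13.3 h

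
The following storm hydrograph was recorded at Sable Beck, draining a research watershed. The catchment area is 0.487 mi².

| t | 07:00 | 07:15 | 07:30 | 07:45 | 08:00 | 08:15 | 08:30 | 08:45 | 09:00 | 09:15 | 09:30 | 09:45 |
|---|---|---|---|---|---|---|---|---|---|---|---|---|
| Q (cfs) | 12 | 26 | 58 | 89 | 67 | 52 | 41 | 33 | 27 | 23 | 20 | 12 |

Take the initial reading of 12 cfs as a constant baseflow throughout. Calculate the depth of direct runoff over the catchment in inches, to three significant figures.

Direct runoff: 0.0, 14.0, 46.0, 77.0, 55.0, 40.0, 29.0, 21.0, 15.0, 11.0, 8.0, 0.0 cfs; ΣQ_DR = 316.0 cfs.
V = ΣQ_DR · Δt = 316.0 × 900 s = 2.844 × 10^5 ft³.
Over A = 0.487 mi², depth = V / A = 0.251 in.

d ≈ 0.251 in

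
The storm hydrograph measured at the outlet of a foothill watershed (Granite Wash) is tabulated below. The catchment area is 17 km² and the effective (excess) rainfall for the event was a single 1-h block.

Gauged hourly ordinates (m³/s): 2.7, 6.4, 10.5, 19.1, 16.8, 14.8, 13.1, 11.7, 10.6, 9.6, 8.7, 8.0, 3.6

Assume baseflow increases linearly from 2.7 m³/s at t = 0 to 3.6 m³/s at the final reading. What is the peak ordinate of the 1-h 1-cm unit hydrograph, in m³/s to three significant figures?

U_p ≈ 8.07 m³/s

Direct runoff: 0.00, 3.62, 7.65, 16.18, 13.80, 11.72, 9.95, 8.47, 7.30, 6.22, 5.25, 4.47, 0.00 m³/s; ΣQ_DR = 94.65 m³/s, peak = 16.18 m³/s.
Runoff depth d = ΣQ_DR·Δt / A = 94.65 × 3600 / (17 km²) = 20.04 mm.
The 1-cm UH is the DRH scaled by (10 mm)/d, so U_p = 16.18 × 10/20.04 = 8.07 m³/s.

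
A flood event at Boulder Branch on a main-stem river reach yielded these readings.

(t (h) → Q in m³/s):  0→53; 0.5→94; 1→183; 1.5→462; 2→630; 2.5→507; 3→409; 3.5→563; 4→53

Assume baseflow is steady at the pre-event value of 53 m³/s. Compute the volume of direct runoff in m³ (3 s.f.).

Direct-runoff ordinates (Q − Q_b): 0.0, 41.0, 130.0, 409.0, 577.0, 454.0, 356.0, 510.0, 0.0 m³/s.
ΣQ_DR = 2477 m³/s.
With Δt = 0.5 h = 1800 s, V = ΣQ_DR · Δt = 2477 × 1800 = 4.46 × 10^6 m³.

V ≈ 4.46 × 10^6 m³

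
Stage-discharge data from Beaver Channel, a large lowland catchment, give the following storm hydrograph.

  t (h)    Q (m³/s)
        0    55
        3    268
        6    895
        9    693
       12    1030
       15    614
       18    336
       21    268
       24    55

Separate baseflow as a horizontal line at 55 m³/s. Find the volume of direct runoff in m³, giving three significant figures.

V ≈ 4.02 × 10^7 m³

Direct-runoff ordinates (Q − Q_b): 0.0, 213.0, 840.0, 638.0, 975.0, 559.0, 281.0, 213.0, 0.0 m³/s.
ΣQ_DR = 3719 m³/s.
With Δt = 3 h = 10800 s, V = ΣQ_DR · Δt = 3719 × 10800 = 4.02 × 10^7 m³.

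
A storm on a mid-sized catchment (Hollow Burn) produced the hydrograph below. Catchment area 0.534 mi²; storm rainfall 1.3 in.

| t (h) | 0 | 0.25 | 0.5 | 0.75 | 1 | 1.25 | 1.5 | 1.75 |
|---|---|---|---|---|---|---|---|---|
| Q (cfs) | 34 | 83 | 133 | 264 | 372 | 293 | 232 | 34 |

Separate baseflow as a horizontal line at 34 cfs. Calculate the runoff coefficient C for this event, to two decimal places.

ΣQ_DR = 1173 cfs; V = ΣQ_DR·Δt = 1.056 × 10^6 ft³.
Runoff depth d = V / A = 0.8510 in.
C = d / P = 0.8510 / 1.3 = 0.65.

C ≈ 0.65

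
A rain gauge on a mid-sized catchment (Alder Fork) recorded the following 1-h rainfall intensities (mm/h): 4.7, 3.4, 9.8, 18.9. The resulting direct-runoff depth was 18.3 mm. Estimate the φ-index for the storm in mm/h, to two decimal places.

Only the 2 blocks with intensity above φ contribute runoff: 9.8, 18.9 mm/h.
Σ(I−φ)·Δt = d  ⇒  (9.8+18.9 − 2φ)·1 = 18.3
φ = (28.70 − 18.3/1) / 2 = 5.20 mm/h.

φ ≈ 5.20 mm/h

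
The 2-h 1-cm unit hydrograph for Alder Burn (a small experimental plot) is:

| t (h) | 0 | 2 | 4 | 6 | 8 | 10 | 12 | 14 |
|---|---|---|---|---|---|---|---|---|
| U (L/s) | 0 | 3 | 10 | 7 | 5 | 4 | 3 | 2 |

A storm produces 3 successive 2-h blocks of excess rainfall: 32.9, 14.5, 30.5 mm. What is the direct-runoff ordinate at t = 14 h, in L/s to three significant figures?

Q ≈ 23.1 L/s

By discrete convolution, Q_j = Σ (P_i / 10 mm) · U_{j−i}.
At t = 14 h (j=7): Q = (32.9/10)·2 + (14.5/10)·3 + (30.5/10)·4 = 23.1 L/s.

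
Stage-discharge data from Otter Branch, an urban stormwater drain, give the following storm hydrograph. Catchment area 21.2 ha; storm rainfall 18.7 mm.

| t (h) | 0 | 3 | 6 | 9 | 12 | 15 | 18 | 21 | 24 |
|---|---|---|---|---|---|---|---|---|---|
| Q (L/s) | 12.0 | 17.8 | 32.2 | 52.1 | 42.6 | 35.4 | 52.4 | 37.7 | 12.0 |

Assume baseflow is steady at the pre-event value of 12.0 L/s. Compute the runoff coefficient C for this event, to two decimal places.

C ≈ 0.51

ΣQ_DR = 186.2 L/s; V = ΣQ_DR·Δt = 2.011 × 10^6 L.
Runoff depth d = V / A = 9.486 mm.
C = d / P = 9.486 / 18.7 = 0.51.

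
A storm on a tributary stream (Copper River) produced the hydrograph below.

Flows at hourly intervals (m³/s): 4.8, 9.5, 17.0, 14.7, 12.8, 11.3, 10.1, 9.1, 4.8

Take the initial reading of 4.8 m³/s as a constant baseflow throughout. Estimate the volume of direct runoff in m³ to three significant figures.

Direct-runoff ordinates (Q − Q_b): 0.0, 4.7, 12.2, 9.9, 8.0, 6.5, 5.3, 4.3, 0.0 m³/s.
ΣQ_DR = 50.90 m³/s.
With Δt = 1 h = 3600 s, V = ΣQ_DR · Δt = 50.90 × 3600 = 1.83 × 10^5 m³.

V ≈ 1.83 × 10^5 m³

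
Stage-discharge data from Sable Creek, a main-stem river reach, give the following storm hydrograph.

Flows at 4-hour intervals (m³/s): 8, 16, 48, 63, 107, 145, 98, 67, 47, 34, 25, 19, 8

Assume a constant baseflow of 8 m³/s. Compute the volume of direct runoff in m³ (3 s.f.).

V ≈ 8.37 × 10^6 m³

Direct-runoff ordinates (Q − Q_b): 0.0, 8.0, 40.0, 55.0, 99.0, 137.0, 90.0, 59.0, 39.0, 26.0, 17.0, 11.0, 0.0 m³/s.
ΣQ_DR = 581.0 m³/s.
With Δt = 4 h = 14400 s, V = ΣQ_DR · Δt = 581.0 × 14400 = 8.37 × 10^6 m³.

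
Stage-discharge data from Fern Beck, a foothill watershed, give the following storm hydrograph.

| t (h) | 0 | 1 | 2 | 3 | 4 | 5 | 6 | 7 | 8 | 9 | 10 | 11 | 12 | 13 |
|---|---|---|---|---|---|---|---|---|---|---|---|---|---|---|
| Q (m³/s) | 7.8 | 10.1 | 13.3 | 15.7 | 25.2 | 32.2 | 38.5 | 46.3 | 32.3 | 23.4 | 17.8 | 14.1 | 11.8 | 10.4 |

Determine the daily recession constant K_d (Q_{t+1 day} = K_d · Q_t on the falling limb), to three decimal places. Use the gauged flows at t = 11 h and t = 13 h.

Between t = 11 h and t = 13 h the flow falls from 14.1 to 10.4 m³/s over 2×1 h = 2 h.
Per-interval ratio K = (10.4/14.1)^(1/2) = 0.8588; K_d = K^(24/1) = 0.026.

K_d ≈ 0.026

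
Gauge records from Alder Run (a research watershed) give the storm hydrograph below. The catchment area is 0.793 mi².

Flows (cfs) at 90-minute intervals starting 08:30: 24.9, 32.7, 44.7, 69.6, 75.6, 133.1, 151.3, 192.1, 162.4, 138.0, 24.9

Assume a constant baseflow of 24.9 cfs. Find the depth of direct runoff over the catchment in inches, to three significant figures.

d ≈ 2.27 in

Direct runoff: 0.0, 7.8, 19.8, 44.7, 50.7, 108.2, 126.4, 167.2, 137.5, 113.1, 0.0 cfs; ΣQ_DR = 775.4 cfs.
V = ΣQ_DR · Δt = 775.4 × 5400 s = 4.187 × 10^6 ft³.
Over A = 0.793 mi², depth = V / A = 2.27 in.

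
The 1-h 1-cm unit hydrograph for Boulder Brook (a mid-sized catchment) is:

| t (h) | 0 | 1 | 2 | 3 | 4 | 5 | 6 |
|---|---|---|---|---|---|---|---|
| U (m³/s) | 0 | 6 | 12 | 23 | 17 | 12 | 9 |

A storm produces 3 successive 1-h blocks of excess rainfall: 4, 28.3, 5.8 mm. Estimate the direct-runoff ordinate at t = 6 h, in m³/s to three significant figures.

By discrete convolution, Q_j = Σ (P_i / 10 mm) · U_{j−i}.
At t = 6 h (j=6): Q = (4/10)·9 + (28.3/10)·12 + (5.8/10)·17 = 47.4 m³/s.

Q ≈ 47.4 m³/s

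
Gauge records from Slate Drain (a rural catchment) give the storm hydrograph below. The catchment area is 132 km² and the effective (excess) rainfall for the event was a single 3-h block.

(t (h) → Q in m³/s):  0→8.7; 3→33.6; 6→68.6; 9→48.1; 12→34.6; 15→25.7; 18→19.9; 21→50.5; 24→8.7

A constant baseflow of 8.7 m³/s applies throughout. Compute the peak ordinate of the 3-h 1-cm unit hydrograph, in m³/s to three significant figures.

U_p ≈ 33.3 m³/s

Direct runoff: 0.0, 24.9, 59.9, 39.4, 25.9, 17.0, 11.2, 41.8, 0.0 m³/s; ΣQ_DR = 220.1 m³/s, peak = 59.9 m³/s.
Runoff depth d = ΣQ_DR·Δt / A = 220.1 × 10800 / (132 km²) = 18.01 mm.
The 1-cm UH is the DRH scaled by (10 mm)/d, so U_p = 59.9 × 10/18.01 = 33.3 m³/s.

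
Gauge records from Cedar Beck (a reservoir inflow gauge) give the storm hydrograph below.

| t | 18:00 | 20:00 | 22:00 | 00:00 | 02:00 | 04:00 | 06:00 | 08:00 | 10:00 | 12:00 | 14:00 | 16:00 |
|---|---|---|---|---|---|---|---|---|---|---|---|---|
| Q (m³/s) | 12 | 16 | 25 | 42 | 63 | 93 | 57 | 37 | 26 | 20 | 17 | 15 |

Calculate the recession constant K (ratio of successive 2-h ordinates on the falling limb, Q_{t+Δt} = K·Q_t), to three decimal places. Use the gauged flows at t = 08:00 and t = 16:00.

K ≈ 0.798

Using the recession-limb readings at t = 08:00 and t = 16:00: Q falls from 37 to 15 m³/s over 4 intervals.
K = (Q₂/Q₁)^(1/4) = (15/37)^(1/4) = 0.798.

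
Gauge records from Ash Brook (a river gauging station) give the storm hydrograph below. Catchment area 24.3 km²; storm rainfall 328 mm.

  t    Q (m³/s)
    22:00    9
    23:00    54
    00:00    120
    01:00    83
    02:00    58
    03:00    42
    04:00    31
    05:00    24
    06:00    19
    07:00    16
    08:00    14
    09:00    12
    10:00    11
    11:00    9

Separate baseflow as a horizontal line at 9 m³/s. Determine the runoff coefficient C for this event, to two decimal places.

C ≈ 0.17

ΣQ_DR = 376.0 m³/s; V = ΣQ_DR·Δt = 1.354 × 10^6 m³.
Runoff depth d = V / A = 55.70 mm.
C = d / P = 55.70 / 328 = 0.17.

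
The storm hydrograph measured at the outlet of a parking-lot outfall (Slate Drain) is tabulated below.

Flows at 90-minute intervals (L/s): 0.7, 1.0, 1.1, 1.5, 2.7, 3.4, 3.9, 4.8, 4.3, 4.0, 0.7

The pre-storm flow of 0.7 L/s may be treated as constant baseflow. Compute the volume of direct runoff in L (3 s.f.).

V ≈ 1.10 × 10^5 L

Direct-runoff ordinates (Q − Q_b): 0.0, 0.3, 0.4, 0.8, 2.0, 2.7, 3.2, 4.1, 3.6, 3.3, 0.0 L/s.
ΣQ_DR = 20.40 L/s.
With Δt = 1.5 h = 5400 s, V = ΣQ_DR · Δt = 20.40 × 5400 = 1.10 × 10^5 L.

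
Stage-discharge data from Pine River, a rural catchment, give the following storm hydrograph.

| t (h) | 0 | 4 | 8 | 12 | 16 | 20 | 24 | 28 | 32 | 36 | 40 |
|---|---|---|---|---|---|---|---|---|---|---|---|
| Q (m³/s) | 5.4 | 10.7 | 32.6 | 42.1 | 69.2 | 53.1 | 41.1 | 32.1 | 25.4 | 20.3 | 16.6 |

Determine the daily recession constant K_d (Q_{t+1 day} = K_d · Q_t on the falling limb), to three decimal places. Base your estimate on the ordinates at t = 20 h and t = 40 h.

Between t = 20 h and t = 40 h the flow falls from 53.1 to 16.6 m³/s over 5×4 h = 20 h.
Per-interval ratio K = (16.6/53.1)^(1/5) = 0.7925; K_d = K^(24/4) = 0.248.

K_d ≈ 0.248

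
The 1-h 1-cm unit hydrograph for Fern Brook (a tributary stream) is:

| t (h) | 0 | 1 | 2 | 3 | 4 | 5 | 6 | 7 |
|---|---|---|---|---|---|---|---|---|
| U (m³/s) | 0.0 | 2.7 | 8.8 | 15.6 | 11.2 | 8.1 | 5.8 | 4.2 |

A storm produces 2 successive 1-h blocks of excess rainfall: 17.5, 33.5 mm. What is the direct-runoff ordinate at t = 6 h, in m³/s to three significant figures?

By discrete convolution, Q_j = Σ (P_i / 10 mm) · U_{j−i}.
At t = 6 h (j=6): Q = (17.5/10)·5.8 + (33.5/10)·8.1 = 37.3 m³/s.

Q ≈ 37.3 m³/s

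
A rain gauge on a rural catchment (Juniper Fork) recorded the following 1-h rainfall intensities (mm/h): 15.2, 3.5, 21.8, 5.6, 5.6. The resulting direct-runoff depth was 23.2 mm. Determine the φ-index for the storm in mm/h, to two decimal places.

φ ≈ 6.90 mm/h

Only the 2 blocks with intensity above φ contribute runoff: 15.2, 21.8 mm/h.
Σ(I−φ)·Δt = d  ⇒  (15.2+21.8 − 2φ)·1 = 23.2
φ = (37.00 − 23.2/1) / 2 = 6.90 mm/h.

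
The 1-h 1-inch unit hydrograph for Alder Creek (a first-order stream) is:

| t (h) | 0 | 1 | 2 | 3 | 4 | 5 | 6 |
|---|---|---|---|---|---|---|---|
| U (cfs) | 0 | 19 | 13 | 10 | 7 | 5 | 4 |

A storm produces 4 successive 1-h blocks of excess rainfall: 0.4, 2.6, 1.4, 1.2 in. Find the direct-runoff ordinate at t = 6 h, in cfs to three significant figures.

Q ≈ 36.4 cfs

By discrete convolution, Q_j = Σ (P_i / 1 in) · U_{j−i}.
At t = 6 h (j=6): Q = (0.4/1)·4 + (2.6/1)·5 + (1.4/1)·7 + (1.2/1)·10 = 36.4 cfs.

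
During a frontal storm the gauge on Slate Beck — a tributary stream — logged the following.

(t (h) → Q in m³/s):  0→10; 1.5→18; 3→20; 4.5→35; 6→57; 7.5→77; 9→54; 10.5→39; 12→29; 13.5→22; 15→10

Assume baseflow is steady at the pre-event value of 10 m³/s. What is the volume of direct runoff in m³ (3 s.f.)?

V ≈ 1.41 × 10^6 m³

Direct-runoff ordinates (Q − Q_b): 0.0, 8.0, 10.0, 25.0, 47.0, 67.0, 44.0, 29.0, 19.0, 12.0, 0.0 m³/s.
ΣQ_DR = 261.0 m³/s.
With Δt = 1.5 h = 5400 s, V = ΣQ_DR · Δt = 261.0 × 5400 = 1.41 × 10^6 m³.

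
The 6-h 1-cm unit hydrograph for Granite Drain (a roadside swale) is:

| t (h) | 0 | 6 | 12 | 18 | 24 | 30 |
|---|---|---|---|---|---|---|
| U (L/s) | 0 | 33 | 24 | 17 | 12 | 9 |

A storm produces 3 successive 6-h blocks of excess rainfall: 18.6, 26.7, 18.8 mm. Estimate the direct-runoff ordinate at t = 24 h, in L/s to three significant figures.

Q ≈ 113 L/s

By discrete convolution, Q_j = Σ (P_i / 10 mm) · U_{j−i}.
At t = 24 h (j=4): Q = (18.6/10)·12 + (26.7/10)·17 + (18.8/10)·24 = 113 L/s.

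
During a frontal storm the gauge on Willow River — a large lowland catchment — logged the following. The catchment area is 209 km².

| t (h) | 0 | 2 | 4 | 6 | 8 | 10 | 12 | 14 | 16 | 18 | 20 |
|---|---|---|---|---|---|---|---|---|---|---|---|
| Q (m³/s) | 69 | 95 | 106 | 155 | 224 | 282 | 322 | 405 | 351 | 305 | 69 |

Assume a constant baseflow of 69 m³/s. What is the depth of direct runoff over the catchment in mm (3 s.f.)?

Direct runoff: 0.0, 26.0, 37.0, 86.0, 155.0, 213.0, 253.0, 336.0, 282.0, 236.0, 0.0 m³/s; ΣQ_DR = 1624 m³/s.
V = ΣQ_DR · Δt = 1624 × 7200 s = 1.169 × 10^7 m³.
Over A = 209 km², depth = V / A = 55.9 mm.

d ≈ 55.9 mm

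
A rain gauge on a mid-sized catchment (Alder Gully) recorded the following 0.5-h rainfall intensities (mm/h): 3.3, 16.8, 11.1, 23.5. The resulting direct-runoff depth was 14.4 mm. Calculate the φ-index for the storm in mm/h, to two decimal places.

Only the 3 blocks with intensity above φ contribute runoff: 16.8, 11.1, 23.5 mm/h.
Σ(I−φ)·Δt = d  ⇒  (16.8+11.1+23.5 − 3φ)·0.5 = 14.4
φ = (51.40 − 14.4/0.5) / 3 = 7.53 mm/h.

φ ≈ 7.53 mm/h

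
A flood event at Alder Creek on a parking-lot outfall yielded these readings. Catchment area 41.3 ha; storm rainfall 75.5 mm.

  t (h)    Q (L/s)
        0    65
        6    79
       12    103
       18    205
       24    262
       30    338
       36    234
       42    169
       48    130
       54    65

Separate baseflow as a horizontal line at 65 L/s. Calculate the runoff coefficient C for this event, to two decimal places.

C ≈ 0.69

ΣQ_DR = 1000 L/s; V = ΣQ_DR·Δt = 2.160 × 10^7 L.
Runoff depth d = V / A = 52.30 mm.
C = d / P = 52.30 / 75.5 = 0.69.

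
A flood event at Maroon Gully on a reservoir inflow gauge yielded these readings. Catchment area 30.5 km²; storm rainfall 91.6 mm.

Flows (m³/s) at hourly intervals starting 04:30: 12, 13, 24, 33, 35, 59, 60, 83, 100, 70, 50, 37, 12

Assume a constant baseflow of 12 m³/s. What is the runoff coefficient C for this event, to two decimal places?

C ≈ 0.56

ΣQ_DR = 432.0 m³/s; V = ΣQ_DR·Δt = 1.555 × 10^6 m³.
Runoff depth d = V / A = 50.99 mm.
C = d / P = 50.99 / 91.6 = 0.56.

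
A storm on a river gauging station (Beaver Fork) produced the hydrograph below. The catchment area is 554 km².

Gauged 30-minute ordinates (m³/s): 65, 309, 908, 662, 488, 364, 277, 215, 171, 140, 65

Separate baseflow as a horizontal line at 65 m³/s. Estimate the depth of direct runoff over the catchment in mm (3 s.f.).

d ≈ 9.58 mm

Direct runoff: 0.0, 244.0, 843.0, 597.0, 423.0, 299.0, 212.0, 150.0, 106.0, 75.0, 0.0 m³/s; ΣQ_DR = 2949 m³/s.
V = ΣQ_DR · Δt = 2949 × 1800 s = 5.308 × 10^6 m³.
Over A = 554 km², depth = V / A = 9.58 mm.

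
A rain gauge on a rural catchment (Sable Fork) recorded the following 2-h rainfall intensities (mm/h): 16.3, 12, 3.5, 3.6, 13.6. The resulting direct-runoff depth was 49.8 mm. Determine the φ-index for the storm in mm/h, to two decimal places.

Only the 3 blocks with intensity above φ contribute runoff: 16.3, 12, 13.6 mm/h.
Σ(I−φ)·Δt = d  ⇒  (16.3+12+13.6 − 3φ)·2 = 49.8
φ = (41.90 − 49.8/2) / 3 = 5.67 mm/h.

φ ≈ 5.67 mm/h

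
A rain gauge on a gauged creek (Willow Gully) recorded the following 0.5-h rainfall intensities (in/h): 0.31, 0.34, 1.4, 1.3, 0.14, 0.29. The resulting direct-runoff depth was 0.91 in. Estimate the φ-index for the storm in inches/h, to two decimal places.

φ ≈ 0.44 in/h

Only the 2 blocks with intensity above φ contribute runoff: 1.4, 1.3 in/h.
Σ(I−φ)·Δt = d  ⇒  (1.4+1.3 − 2φ)·0.5 = 0.91
φ = (2.700 − 0.91/0.5) / 2 = 0.44 in/h.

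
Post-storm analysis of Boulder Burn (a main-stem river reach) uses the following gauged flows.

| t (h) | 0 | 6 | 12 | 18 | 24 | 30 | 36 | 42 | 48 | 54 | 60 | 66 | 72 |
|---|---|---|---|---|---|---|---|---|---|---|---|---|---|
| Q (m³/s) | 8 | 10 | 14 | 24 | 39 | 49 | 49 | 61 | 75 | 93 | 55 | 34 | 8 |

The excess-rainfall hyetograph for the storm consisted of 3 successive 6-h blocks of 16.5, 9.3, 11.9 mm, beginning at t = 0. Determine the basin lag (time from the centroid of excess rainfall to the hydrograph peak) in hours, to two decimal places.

Centroid of excess rainfall: t_c = Σ P_i·t̄_i / ΣP_i = 8.2679 h (block centres at 3, 9, 15 h).
Hydrograph peak occurs at t = 54 h, so basin lag t_L = 54 − 8.2679 = 45.73 h.

t_L ≈ 45.73 h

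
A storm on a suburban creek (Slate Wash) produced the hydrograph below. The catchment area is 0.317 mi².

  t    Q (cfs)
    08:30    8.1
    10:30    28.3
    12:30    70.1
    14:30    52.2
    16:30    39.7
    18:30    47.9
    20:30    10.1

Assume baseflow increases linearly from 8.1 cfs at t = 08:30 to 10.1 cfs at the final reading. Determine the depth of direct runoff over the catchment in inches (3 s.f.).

d ≈ 1.88 in

Direct runoff: 0.00, 19.87, 61.33, 43.10, 30.27, 38.13, 0.00 cfs; ΣQ_DR = 192.7 cfs.
V = ΣQ_DR · Δt = 192.7 × 7200 s = 1.387 × 10^6 ft³.
Over A = 0.317 mi², depth = V / A = 1.88 in.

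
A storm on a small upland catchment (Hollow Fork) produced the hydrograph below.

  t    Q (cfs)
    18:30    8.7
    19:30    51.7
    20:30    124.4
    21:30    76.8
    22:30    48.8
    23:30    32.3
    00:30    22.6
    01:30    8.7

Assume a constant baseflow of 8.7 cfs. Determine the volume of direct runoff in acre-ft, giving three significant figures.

Direct-runoff ordinates (Q − Q_b): 0.0, 43.0, 115.7, 68.1, 40.1, 23.6, 13.9, 0.0 cfs.
ΣQ_DR = 304.4 cfs.
With Δt = 1 h = 3600 s, V = ΣQ_DR · Δt = 304.4 × 3600 = 1.10 × 10^6 ft³ = 25.2 acre-ft.

V ≈ 25.2 acre-ft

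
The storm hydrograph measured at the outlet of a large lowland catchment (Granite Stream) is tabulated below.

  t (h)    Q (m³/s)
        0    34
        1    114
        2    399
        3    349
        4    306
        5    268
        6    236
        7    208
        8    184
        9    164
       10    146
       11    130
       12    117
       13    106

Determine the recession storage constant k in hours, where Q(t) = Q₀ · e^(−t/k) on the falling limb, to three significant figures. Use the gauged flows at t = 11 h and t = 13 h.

On the falling limb, Q drops from 130 to 106 m³/s between t = 11 h and t = 13 h (Δt = 2 h).
k = −Δt / ln(Q₂/Q₁) = −2 / ln(106/130) = 9.80 h.

k ≈ 9.80 h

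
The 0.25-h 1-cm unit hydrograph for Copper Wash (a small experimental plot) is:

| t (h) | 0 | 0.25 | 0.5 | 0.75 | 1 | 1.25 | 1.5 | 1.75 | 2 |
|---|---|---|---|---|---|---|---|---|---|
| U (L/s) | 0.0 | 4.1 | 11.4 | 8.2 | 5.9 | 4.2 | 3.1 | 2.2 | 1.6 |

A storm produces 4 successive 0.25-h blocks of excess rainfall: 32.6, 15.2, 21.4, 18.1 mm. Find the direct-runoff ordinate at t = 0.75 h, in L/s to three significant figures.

By discrete convolution, Q_j = Σ (P_i / 10 mm) · U_{j−i}.
At t = 0.75 h (j=3): Q = (32.6/10)·8.2 + (15.2/10)·11.4 + (21.4/10)·4.1 + (18.1/10)·0.0 = 52.8 L/s.

Q ≈ 52.8 L/s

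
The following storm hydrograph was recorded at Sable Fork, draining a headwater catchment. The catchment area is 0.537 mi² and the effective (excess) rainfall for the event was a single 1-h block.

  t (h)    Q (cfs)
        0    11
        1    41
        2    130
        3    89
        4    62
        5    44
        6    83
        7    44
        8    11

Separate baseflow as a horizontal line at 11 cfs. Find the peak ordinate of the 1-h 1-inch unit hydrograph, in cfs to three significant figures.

U_p ≈ 99.1 cfs

Direct runoff: 0.0, 30.0, 119.0, 78.0, 51.0, 33.0, 72.0, 33.0, 0.0 cfs; ΣQ_DR = 416.0 cfs, peak = 119.0 cfs.
Runoff depth d = ΣQ_DR·Δt / A = 416.0 × 3600 / (0.537 mi²) = 1.200 in.
The 1-inch UH is the DRH scaled by (1 in)/d, so U_p = 119.0 × 1/1.200 = 99.1 cfs.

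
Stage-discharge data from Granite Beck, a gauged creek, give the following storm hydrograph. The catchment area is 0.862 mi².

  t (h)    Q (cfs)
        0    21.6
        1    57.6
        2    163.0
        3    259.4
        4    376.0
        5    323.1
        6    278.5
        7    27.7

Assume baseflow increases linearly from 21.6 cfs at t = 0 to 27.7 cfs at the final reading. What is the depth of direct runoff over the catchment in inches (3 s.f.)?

d ≈ 2.35 in

Direct runoff: 0.00, 35.13, 139.66, 235.19, 350.91, 297.14, 251.67, 0.00 cfs; ΣQ_DR = 1310 cfs.
V = ΣQ_DR · Δt = 1310 × 3600 s = 4.715 × 10^6 ft³.
Over A = 0.862 mi², depth = V / A = 2.35 in.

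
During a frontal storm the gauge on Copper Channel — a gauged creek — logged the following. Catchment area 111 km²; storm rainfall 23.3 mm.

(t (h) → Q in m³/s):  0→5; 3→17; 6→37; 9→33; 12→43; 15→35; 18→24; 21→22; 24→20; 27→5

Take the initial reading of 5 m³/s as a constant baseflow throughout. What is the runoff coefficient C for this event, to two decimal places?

C ≈ 0.80

ΣQ_DR = 191.0 m³/s; V = ΣQ_DR·Δt = 2.063 × 10^6 m³.
Runoff depth d = V / A = 18.58 mm.
C = d / P = 18.58 / 23.3 = 0.80.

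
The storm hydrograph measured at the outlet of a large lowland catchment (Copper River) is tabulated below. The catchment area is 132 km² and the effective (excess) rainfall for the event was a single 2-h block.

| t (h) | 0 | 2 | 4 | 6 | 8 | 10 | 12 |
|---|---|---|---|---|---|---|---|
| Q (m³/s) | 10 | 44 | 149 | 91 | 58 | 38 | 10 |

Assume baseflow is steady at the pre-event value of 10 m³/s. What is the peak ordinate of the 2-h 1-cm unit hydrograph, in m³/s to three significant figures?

U_p ≈ 77.2 m³/s

Direct runoff: 0.0, 34.0, 139.0, 81.0, 48.0, 28.0, 0.0 m³/s; ΣQ_DR = 330.0 m³/s, peak = 139.0 m³/s.
Runoff depth d = ΣQ_DR·Δt / A = 330.0 × 7200 / (132 km²) = 18.00 mm.
The 1-cm UH is the DRH scaled by (10 mm)/d, so U_p = 139.0 × 10/18.00 = 77.2 m³/s.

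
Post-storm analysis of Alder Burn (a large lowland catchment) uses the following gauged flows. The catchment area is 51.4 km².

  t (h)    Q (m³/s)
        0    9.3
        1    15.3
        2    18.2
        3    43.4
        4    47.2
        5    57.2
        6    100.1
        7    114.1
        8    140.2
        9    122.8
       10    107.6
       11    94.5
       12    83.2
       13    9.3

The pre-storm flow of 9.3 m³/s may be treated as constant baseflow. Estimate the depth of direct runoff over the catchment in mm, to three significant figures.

Direct runoff: 0.0, 6.0, 8.9, 34.1, 37.9, 47.9, 90.8, 104.8, 130.9, 113.5, 98.3, 85.2, 73.9, 0.0 m³/s; ΣQ_DR = 832.2 m³/s.
V = ΣQ_DR · Δt = 832.2 × 3600 s = 2.996 × 10^6 m³.
Over A = 51.4 km², depth = V / A = 58.3 mm.

d ≈ 58.3 mm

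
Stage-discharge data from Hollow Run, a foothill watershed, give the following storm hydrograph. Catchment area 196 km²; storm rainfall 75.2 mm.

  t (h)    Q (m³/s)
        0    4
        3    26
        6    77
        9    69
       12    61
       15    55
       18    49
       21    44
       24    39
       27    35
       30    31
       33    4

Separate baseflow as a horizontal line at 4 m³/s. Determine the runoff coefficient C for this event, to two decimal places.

ΣQ_DR = 446.0 m³/s; V = ΣQ_DR·Δt = 4.817 × 10^6 m³.
Runoff depth d = V / A = 24.58 mm.
C = d / P = 24.58 / 75.2 = 0.33.

C ≈ 0.33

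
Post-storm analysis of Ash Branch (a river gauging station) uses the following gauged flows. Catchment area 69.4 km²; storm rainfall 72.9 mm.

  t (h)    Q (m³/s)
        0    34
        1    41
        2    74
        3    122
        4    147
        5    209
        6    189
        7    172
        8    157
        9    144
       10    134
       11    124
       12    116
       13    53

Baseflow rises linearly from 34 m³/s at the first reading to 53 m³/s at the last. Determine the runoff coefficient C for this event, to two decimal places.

C ≈ 0.79

ΣQ_DR = 1107 m³/s; V = ΣQ_DR·Δt = 3.985 × 10^6 m³.
Runoff depth d = V / A = 57.42 mm.
C = d / P = 57.42 / 72.9 = 0.79.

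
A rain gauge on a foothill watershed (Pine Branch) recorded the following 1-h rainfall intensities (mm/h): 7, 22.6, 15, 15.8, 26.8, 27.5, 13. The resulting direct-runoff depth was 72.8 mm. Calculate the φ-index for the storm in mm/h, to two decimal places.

φ ≈ 7.98 mm/h

Only the 6 blocks with intensity above φ contribute runoff: 22.6, 15, 15.8, 26.8, 27.5, 13 mm/h.
Σ(I−φ)·Δt = d  ⇒  (22.6+15+15.8+26.8+27.5+13 − 6φ)·1 = 72.8
φ = (120.7 − 72.8/1) / 6 = 7.98 mm/h.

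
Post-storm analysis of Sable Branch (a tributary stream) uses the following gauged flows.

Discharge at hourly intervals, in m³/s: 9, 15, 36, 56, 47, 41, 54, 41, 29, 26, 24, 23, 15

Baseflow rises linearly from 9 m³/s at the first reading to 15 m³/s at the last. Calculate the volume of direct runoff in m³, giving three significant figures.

Direct-runoff ordinates (Q − Q_b): 0.00, 5.50, 26.00, 45.50, 36.00, 29.50, 42.00, 28.50, 16.00, 12.50, 10.00, 8.50, 0.00 m³/s.
ΣQ_DR = 260.0 m³/s.
With Δt = 1 h = 3600 s, V = ΣQ_DR · Δt = 260.0 × 3600 = 9.36 × 10^5 m³.

V ≈ 9.36 × 10^5 m³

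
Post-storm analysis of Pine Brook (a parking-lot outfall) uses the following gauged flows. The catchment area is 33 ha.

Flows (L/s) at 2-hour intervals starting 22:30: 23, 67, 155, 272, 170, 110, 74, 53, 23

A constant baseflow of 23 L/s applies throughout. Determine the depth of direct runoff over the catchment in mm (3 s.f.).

d ≈ 16.1 mm

Direct runoff: 0.0, 44.0, 132.0, 249.0, 147.0, 87.0, 51.0, 30.0, 0.0 L/s; ΣQ_DR = 740.0 L/s.
V = ΣQ_DR · Δt = 740.0 × 7200 s = 5.328 × 10^6 L.
Over A = 33 ha, depth = V / A = 16.1 mm.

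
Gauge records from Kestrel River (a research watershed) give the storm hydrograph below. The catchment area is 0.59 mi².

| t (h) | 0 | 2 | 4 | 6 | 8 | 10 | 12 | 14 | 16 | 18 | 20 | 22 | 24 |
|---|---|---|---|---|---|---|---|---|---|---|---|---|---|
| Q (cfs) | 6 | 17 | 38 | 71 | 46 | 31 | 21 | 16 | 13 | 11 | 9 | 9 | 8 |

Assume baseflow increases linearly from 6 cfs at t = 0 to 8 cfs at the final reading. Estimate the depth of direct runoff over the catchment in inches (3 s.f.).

Direct runoff: 0.00, 10.83, 31.67, 64.50, 39.33, 24.17, 14.00, 8.83, 5.67, 3.50, 1.33, 1.17, 0.00 cfs; ΣQ_DR = 205.0 cfs.
V = ΣQ_DR · Δt = 205.0 × 7200 s = 1.476 × 10^6 ft³.
Over A = 0.59 mi², depth = V / A = 1.08 in.

d ≈ 1.08 in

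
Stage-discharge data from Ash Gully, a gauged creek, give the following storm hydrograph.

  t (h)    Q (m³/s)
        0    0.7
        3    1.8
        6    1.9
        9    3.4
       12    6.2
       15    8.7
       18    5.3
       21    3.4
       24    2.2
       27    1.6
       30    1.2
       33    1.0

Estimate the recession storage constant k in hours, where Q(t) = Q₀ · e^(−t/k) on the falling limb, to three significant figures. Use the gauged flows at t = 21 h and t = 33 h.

k ≈ 9.81 h

On the falling limb, Q drops from 3.4 to 1.0 m³/s between t = 21 h and t = 33 h (Δt = 12 h).
k = −Δt / ln(Q₂/Q₁) = −12 / ln(1.0/3.4) = 9.81 h.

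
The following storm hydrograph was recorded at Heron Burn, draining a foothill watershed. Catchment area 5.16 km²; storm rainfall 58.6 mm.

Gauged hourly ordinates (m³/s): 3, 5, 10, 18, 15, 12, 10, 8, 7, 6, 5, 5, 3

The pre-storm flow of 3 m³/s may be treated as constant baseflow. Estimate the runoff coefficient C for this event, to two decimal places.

C ≈ 0.81

ΣQ_DR = 68.00 m³/s; V = ΣQ_DR·Δt = 2.448 × 10^5 m³.
Runoff depth d = V / A = 47.44 mm.
C = d / P = 47.44 / 58.6 = 0.81.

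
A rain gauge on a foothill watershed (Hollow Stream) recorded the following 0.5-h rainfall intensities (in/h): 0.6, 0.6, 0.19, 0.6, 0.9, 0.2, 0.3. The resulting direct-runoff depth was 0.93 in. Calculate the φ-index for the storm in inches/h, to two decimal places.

φ ≈ 0.23 in/h

Only the 5 blocks with intensity above φ contribute runoff: 0.6, 0.6, 0.6, 0.9, 0.3 in/h.
Σ(I−φ)·Δt = d  ⇒  (0.6+0.6+0.6+0.9+0.3 − 5φ)·0.5 = 0.93
φ = (3.000 − 0.93/0.5) / 5 = 0.23 in/h.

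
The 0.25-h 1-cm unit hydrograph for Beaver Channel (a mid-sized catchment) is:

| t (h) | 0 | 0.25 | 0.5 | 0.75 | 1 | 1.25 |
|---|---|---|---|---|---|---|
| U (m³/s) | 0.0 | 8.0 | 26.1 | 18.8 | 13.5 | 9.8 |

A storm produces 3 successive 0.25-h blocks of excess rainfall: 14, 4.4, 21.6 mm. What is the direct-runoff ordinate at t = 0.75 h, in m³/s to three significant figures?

By discrete convolution, Q_j = Σ (P_i / 10 mm) · U_{j−i}.
At t = 0.75 h (j=3): Q = (14/10)·18.8 + (4.4/10)·26.1 + (21.6/10)·8.0 = 55.1 m³/s.

Q ≈ 55.1 m³/s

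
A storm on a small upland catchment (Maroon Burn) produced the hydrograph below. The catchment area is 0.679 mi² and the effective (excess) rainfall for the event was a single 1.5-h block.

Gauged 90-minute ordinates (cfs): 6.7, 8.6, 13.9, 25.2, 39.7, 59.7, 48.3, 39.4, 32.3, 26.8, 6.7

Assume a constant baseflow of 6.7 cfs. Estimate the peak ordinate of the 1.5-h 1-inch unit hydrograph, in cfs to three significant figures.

Direct runoff: 0.0, 1.9, 7.2, 18.5, 33.0, 53.0, 41.6, 32.7, 25.6, 20.1, 0.0 cfs; ΣQ_DR = 233.6 cfs, peak = 53.0 cfs.
Runoff depth d = ΣQ_DR·Δt / A = 233.6 × 5400 / (0.679 mi²) = 0.7997 in.
The 1-inch UH is the DRH scaled by (1 in)/d, so U_p = 53.0 × 1/0.7997 = 66.3 cfs.

U_p ≈ 66.3 cfs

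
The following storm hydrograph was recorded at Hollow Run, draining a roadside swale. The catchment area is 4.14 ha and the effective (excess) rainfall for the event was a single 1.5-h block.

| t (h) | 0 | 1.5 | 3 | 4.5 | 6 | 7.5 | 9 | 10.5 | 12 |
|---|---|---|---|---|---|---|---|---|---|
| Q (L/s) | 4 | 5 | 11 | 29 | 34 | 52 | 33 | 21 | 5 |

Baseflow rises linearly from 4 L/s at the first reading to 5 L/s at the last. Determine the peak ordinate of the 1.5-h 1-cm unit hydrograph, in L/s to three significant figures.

U_p ≈ 23.7 L/s

Direct runoff: 0.00, 0.88, 6.75, 24.62, 29.50, 47.38, 28.25, 16.12, 0.00 L/s; ΣQ_DR = 153.5 L/s, peak = 47.38 L/s.
Runoff depth d = ΣQ_DR·Δt / A = 153.5 × 5400 / (4.14 ha) = 20.02 mm.
The 1-cm UH is the DRH scaled by (10 mm)/d, so U_p = 47.38 × 10/20.02 = 23.7 L/s.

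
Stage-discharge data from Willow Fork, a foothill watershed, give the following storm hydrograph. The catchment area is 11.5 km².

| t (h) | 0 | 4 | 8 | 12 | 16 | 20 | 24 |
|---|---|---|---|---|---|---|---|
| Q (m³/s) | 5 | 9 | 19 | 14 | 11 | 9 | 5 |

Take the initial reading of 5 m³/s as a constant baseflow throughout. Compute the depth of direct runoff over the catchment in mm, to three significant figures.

d ≈ 46.3 mm

Direct runoff: 0.0, 4.0, 14.0, 9.0, 6.0, 4.0, 0.0 m³/s; ΣQ_DR = 37.00 m³/s.
V = ΣQ_DR · Δt = 37.00 × 14400 s = 5.328 × 10^5 m³.
Over A = 11.5 km², depth = V / A = 46.3 mm.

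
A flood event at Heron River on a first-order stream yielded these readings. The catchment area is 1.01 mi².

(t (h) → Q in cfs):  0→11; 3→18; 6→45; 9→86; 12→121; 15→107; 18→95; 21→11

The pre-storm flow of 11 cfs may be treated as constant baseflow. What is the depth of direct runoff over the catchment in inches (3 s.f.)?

d ≈ 1.87 in

Direct runoff: 0.0, 7.0, 34.0, 75.0, 110.0, 96.0, 84.0, 0.0 cfs; ΣQ_DR = 406.0 cfs.
V = ΣQ_DR · Δt = 406.0 × 10800 s = 4.385 × 10^6 ft³.
Over A = 1.01 mi², depth = V / A = 1.87 in.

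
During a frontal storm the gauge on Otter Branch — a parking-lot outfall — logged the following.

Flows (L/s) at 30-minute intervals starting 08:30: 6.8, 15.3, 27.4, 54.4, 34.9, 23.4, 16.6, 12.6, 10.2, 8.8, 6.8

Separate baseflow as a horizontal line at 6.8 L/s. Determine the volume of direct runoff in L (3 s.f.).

Direct-runoff ordinates (Q − Q_b): 0.0, 8.5, 20.6, 47.6, 28.1, 16.6, 9.8, 5.8, 3.4, 2.0, 0.0 L/s.
ΣQ_DR = 142.4 L/s.
With Δt = 0.5 h = 1800 s, V = ΣQ_DR · Δt = 142.4 × 1800 = 2.56 × 10^5 L.

V ≈ 2.56 × 10^5 L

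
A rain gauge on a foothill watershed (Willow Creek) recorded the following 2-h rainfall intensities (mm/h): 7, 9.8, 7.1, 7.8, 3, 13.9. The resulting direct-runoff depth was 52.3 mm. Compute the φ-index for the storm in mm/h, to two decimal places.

φ ≈ 3.89 mm/h

Only the 5 blocks with intensity above φ contribute runoff: 7, 9.8, 7.1, 7.8, 13.9 mm/h.
Σ(I−φ)·Δt = d  ⇒  (7+9.8+7.1+7.8+13.9 − 5φ)·2 = 52.3
φ = (45.60 − 52.3/2) / 5 = 3.89 mm/h.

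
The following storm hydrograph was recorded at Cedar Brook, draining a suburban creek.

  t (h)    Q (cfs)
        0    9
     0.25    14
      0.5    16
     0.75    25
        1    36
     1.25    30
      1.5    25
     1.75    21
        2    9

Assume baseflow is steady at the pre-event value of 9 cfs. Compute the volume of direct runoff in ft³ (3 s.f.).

Direct-runoff ordinates (Q − Q_b): 0.0, 5.0, 7.0, 16.0, 27.0, 21.0, 16.0, 12.0, 0.0 cfs.
ΣQ_DR = 104.0 cfs.
With Δt = 0.25 h = 900 s, V = ΣQ_DR · Δt = 104.0 × 900 = 93600 ft³.

V ≈ 93600 ft³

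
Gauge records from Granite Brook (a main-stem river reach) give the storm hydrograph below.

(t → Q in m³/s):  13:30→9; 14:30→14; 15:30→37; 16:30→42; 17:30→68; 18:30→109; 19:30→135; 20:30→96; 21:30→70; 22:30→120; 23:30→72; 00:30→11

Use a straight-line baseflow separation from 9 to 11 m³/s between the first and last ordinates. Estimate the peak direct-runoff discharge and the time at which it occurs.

Subtracting baseflow gives direct-runoff ordinates: 0.00, 4.82, 27.64, 32.45, 58.27, 99.09, 124.91, 85.73, 59.55, 109.36, 61.18, 0.00 m³/s.
The maximum is 124.91 m³/s, occurring at the reading for t = 19:30.

Q_p = 124.91 m³/s at t = 19:30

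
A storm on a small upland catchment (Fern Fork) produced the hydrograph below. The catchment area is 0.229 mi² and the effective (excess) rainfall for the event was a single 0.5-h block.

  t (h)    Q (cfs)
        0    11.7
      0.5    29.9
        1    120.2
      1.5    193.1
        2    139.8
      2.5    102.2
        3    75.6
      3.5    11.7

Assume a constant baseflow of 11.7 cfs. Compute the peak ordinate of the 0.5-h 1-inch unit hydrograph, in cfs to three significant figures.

Direct runoff: 0.0, 18.2, 108.5, 181.4, 128.1, 90.5, 63.9, 0.0 cfs; ΣQ_DR = 590.6 cfs, peak = 181.4 cfs.
Runoff depth d = ΣQ_DR·Δt / A = 590.6 × 1800 / (0.229 mi²) = 1.998 in.
The 1-inch UH is the DRH scaled by (1 in)/d, so U_p = 181.4 × 1/1.998 = 90.8 cfs.

U_p ≈ 90.8 cfs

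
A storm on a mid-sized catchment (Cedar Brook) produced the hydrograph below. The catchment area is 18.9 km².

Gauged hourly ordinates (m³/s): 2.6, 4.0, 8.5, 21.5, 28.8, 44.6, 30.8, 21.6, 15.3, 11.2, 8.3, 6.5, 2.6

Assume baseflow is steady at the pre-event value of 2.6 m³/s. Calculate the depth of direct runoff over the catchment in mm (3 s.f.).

Direct runoff: 0.0, 1.4, 5.9, 18.9, 26.2, 42.0, 28.2, 19.0, 12.7, 8.6, 5.7, 3.9, 0.0 m³/s; ΣQ_DR = 172.5 m³/s.
V = ΣQ_DR · Δt = 172.5 × 3600 s = 6.210 × 10^5 m³.
Over A = 18.9 km², depth = V / A = 32.9 mm.

d ≈ 32.9 mm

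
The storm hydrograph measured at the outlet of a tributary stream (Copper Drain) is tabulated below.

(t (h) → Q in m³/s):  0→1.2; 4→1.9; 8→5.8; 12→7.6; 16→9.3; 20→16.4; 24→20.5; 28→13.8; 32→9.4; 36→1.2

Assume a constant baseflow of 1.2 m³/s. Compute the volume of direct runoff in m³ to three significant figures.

V ≈ 1.08 × 10^6 m³

Direct-runoff ordinates (Q − Q_b): 0.0, 0.7, 4.6, 6.4, 8.1, 15.2, 19.3, 12.6, 8.2, 0.0 m³/s.
ΣQ_DR = 75.10 m³/s.
With Δt = 4 h = 14400 s, V = ΣQ_DR · Δt = 75.10 × 14400 = 1.08 × 10^6 m³.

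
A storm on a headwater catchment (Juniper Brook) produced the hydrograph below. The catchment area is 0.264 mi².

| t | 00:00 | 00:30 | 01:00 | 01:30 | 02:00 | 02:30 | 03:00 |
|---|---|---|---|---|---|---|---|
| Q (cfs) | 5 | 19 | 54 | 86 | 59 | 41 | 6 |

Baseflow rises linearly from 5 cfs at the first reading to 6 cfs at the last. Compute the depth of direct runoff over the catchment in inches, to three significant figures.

d ≈ 0.679 in

Direct runoff: 0.00, 13.83, 48.67, 80.50, 53.33, 35.17, 0.00 cfs; ΣQ_DR = 231.5 cfs.
V = ΣQ_DR · Δt = 231.5 × 1800 s = 4.167 × 10^5 ft³.
Over A = 0.264 mi², depth = V / A = 0.679 in.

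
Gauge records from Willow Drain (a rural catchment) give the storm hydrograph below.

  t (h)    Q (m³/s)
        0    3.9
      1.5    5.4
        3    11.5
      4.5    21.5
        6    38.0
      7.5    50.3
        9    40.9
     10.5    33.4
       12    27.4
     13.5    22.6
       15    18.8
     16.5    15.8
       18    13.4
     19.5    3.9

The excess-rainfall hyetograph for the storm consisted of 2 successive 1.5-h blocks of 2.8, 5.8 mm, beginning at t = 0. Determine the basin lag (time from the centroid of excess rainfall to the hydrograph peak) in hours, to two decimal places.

t_L ≈ 5.74 h

Centroid of excess rainfall: t_c = Σ P_i·t̄_i / ΣP_i = 1.7616 h (block centres at 0.75, 2.25 h).
Hydrograph peak occurs at t = 7.5 h, so basin lag t_L = 7.5 − 1.7616 = 5.74 h.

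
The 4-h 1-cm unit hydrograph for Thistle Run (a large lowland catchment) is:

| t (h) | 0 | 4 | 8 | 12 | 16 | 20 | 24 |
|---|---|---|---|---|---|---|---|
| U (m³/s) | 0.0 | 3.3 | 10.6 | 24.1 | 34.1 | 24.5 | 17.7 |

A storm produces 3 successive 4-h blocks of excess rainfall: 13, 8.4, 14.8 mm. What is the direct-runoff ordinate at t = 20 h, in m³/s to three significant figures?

By discrete convolution, Q_j = Σ (P_i / 10 mm) · U_{j−i}.
At t = 20 h (j=5): Q = (13/10)·24.5 + (8.4/10)·34.1 + (14.8/10)·24.1 = 96.2 m³/s.

Q ≈ 96.2 m³/s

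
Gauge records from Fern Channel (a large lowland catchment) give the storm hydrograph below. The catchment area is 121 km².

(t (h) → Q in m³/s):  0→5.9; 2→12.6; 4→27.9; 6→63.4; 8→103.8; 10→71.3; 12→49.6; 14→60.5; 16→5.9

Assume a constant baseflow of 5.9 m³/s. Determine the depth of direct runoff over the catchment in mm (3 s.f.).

d ≈ 20.7 mm

Direct runoff: 0.0, 6.7, 22.0, 57.5, 97.9, 65.4, 43.7, 54.6, 0.0 m³/s; ΣQ_DR = 347.8 m³/s.
V = ΣQ_DR · Δt = 347.8 × 7200 s = 2.504 × 10^6 m³.
Over A = 121 km², depth = V / A = 20.7 mm.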